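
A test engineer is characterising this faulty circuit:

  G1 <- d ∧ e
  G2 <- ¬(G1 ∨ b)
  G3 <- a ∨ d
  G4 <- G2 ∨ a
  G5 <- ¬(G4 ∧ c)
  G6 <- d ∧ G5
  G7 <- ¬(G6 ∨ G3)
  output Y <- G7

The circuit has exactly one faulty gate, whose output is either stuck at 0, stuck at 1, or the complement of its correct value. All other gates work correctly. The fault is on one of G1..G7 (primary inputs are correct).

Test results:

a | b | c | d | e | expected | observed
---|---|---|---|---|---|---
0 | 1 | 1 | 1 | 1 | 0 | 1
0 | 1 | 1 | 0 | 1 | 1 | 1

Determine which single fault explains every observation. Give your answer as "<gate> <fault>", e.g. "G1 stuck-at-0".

G7 stuck-at-1

Fault-free values for test 1 (a=0, b=1, c=1, d=1, e=1): G1=1, G2=0, G3=1, G4=0, G5=1, G6=1, G7=0, giving Y=0. Observed 1.
Test 1: faults giving observed 1 are {G7 stuck-at-1, G7 inverted output}.
Test 2 (a=0, b=1, c=1, d=0, e=1): fault-free G1=0, G2=0, G3=0, G4=0, G5=1, G6=0, G7=1 → 1; observed 1. Eliminates G7 inverted output.
Only G7 stuck-at-1 is consistent with every test.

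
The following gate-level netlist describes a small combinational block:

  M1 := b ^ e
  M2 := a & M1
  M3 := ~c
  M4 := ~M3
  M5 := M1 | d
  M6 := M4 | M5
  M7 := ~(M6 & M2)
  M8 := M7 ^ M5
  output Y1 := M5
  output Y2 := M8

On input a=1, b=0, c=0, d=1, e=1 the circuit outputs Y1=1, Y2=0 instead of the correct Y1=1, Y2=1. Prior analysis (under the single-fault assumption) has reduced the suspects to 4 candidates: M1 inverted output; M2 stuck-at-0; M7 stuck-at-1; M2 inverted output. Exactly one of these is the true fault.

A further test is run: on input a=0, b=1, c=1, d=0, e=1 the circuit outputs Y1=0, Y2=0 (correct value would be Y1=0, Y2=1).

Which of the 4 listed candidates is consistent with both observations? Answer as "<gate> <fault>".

Evaluate each candidate on input a=0, b=1, c=1, d=0, e=1:
  M1 inverted output: M1=1 [inverted output], M2=0, M3=0, M4=1, M5=1, M6=1, M7=1, M8=0 → Y1=1, Y2=0 — eliminated
  M2 stuck-at-0: M1=0, M2=0 [stuck-at-0], M3=0, M4=1, M5=0, M6=1, M7=1, M8=1 → Y1=0, Y2=1 — eliminated
  M7 stuck-at-1: M1=0, M2=0, M3=0, M4=1, M5=0, M6=1, M7=1 [stuck-at-1], M8=1 → Y1=0, Y2=1 — eliminated
  M2 inverted output: M1=0, M2=1 [inverted output], M3=0, M4=1, M5=0, M6=1, M7=0, M8=0 → Y1=0, Y2=0 — matches
Only M2 inverted output reproduces the observed Y1=0, Y2=0.

M2 inverted output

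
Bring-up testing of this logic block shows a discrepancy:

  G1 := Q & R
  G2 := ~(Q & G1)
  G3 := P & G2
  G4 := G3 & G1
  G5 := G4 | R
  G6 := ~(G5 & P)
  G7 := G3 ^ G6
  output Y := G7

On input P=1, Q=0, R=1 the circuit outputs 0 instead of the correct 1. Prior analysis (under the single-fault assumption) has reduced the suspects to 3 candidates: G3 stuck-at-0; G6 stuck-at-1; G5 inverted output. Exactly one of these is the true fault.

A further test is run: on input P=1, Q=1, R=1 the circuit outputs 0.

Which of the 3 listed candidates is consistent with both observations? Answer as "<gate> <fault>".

G3 stuck-at-0

Evaluate each candidate on input P=1, Q=1, R=1:
  G3 stuck-at-0: G1=1, G2=0, G3=0 [stuck-at-0], G4=0, G5=1, G6=0, G7=0 → 0 — matches
  G6 stuck-at-1: G1=1, G2=0, G3=0, G4=0, G5=1, G6=1 [stuck-at-1], G7=1 → 1 — eliminated
  G5 inverted output: G1=1, G2=0, G3=0, G4=0, G5=0 [inverted output], G6=1, G7=1 → 1 — eliminated
Only G3 stuck-at-0 reproduces the observed 0.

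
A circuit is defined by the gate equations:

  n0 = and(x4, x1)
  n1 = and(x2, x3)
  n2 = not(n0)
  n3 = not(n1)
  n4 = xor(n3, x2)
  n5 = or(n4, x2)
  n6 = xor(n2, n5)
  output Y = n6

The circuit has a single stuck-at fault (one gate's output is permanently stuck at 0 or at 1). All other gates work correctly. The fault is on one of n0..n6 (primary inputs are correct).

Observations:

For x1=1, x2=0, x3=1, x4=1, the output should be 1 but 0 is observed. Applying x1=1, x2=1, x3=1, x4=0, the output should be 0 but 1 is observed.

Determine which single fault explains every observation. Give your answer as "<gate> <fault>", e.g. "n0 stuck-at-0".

n5 stuck-at-0

Fault-free values for test 1 (x1=1, x2=0, x3=1, x4=1): n0=1, n1=0, n2=0, n3=1, n4=1, n5=1, n6=1, giving Y=1. Observed 0.
Test 1: faults giving observed 0 are {n0 stuck-at-0, n1 stuck-at-1, n2 stuck-at-1, n3 stuck-at-0, n4 stuck-at-0, n5 stuck-at-0, n6 stuck-at-0}.
Test 2 (x1=1, x2=1, x3=1, x4=0): fault-free n0=0, n1=1, n2=1, n3=0, n4=1, n5=1, n6=0 → 0; observed 1. Eliminates n0 stuck-at-0, n1 stuck-at-1, n2 stuck-at-1, n3 stuck-at-0, n4 stuck-at-0, n6 stuck-at-0.
Only n5 stuck-at-0 is consistent with every test.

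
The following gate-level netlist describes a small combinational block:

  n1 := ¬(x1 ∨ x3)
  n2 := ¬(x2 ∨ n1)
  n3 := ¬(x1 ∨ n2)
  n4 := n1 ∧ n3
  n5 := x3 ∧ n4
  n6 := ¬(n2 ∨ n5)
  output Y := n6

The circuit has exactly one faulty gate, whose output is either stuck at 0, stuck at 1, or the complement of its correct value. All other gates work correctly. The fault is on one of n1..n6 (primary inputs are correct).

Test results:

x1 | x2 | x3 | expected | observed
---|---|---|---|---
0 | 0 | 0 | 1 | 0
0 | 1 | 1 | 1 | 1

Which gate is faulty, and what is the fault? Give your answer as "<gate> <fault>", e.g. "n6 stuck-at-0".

n1 stuck-at-0

Fault-free values for test 1 (x1=0, x2=0, x3=0): n1=1, n2=0, n3=1, n4=1, n5=0, n6=1, giving Y=1. Observed 0.
Test 1: faults giving observed 0 are {n1 stuck-at-0, n1 inverted output, n2 stuck-at-1, n2 inverted output, n5 stuck-at-1, n5 inverted output, n6 stuck-at-0, n6 inverted output}.
Test 2 (x1=0, x2=1, x3=1): fault-free n1=0, n2=0, n3=1, n4=0, n5=0, n6=1 → 1; observed 1. Eliminates n1 inverted output, n2 stuck-at-1, n2 inverted output, n5 stuck-at-1, n5 inverted output, n6 stuck-at-0, n6 inverted output.
Only n1 stuck-at-0 is consistent with every test.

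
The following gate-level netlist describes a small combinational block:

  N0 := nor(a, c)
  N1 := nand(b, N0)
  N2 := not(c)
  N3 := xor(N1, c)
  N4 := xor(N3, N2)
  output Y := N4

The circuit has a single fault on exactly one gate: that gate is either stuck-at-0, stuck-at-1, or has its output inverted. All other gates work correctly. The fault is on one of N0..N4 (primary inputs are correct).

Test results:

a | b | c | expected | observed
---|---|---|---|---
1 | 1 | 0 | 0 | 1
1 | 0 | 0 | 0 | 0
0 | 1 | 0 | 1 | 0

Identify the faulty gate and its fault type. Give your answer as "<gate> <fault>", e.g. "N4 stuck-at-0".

Fault-free values for test 1 (a=1, b=1, c=0): N0=0, N1=1, N2=1, N3=1, N4=0, giving Y=0. Observed 1.
Test 1: faults giving observed 1 are {N0 stuck-at-1, N0 inverted output, N1 stuck-at-0, N1 inverted output, N2 stuck-at-0, N2 inverted output, N3 stuck-at-0, N3 inverted output, N4 stuck-at-1, N4 inverted output}.
Test 2 (a=1, b=0, c=0): fault-free N0=0, N1=1, N2=1, N3=1, N4=0 → 0; observed 0. Eliminates N1 stuck-at-0, N1 inverted output, N2 stuck-at-0, N2 inverted output, N3 stuck-at-0, N3 inverted output, N4 stuck-at-1, N4 inverted output.
Test 3 (a=0, b=1, c=0): fault-free N0=1, N1=0, N2=1, N3=0, N4=1 → 1; observed 0. Eliminates N0 stuck-at-1.
Only N0 inverted output is consistent with every test.

N0 inverted output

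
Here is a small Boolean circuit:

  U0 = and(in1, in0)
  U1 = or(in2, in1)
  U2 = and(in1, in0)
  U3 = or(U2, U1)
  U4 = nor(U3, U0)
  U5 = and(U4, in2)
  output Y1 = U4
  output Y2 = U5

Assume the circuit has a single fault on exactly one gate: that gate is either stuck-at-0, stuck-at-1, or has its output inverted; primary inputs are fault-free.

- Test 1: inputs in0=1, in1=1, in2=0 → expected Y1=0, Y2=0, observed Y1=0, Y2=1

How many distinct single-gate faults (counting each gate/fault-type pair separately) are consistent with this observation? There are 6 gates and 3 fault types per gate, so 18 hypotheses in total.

Fault-free: U0=1, U1=1, U2=1, U3=1, U4=0, U5=0 → Y1=0, Y2=0. Observed Y1=0, Y2=1.
  U0: none of the 3 fault types match ✗
  U1: none of the 3 fault types match ✗
  U2: none of the 3 fault types match ✗
  U3: none of the 3 fault types match ✗
  U4: none of the 3 fault types match ✗
  U5: stuck-at-1, inverted output ✓; others ✗
Consistent faults: {U5 stuck-at-1, U5 inverted output} — 2 in all.

2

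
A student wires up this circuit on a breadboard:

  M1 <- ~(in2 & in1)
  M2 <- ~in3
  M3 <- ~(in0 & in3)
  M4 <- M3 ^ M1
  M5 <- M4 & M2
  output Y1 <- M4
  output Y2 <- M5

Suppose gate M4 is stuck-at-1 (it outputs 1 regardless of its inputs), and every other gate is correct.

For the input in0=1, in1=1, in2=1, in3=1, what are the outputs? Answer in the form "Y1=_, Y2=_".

Y1=1, Y2=0

Propagate with M4 forced: M1=0, M2=0, M3=0, M4=1 [stuck-at-1], M5=0.
So the outputs are Y1=1, Y2=0. (Without the fault they would be Y1=0, Y2=0.)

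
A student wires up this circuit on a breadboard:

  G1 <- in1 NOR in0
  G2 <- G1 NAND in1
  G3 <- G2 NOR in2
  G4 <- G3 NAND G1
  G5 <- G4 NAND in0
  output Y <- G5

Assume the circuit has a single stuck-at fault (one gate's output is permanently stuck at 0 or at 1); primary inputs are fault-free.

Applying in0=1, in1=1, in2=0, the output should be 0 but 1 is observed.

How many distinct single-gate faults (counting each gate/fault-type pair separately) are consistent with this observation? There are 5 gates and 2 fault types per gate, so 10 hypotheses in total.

3

Fault-free: G1=0, G2=1, G3=0, G4=1, G5=0 → 0. Observed 1.
  G1 stuck-at-0: output 0 ✗
  G1 stuck-at-1: output 1 ✓
  G2 stuck-at-0: output 0 ✗
  G2 stuck-at-1: output 0 ✗
  G3 stuck-at-0: output 0 ✗
  G3 stuck-at-1: output 0 ✗
  G4 stuck-at-0: output 1 ✓
  G4 stuck-at-1: output 0 ✗
  G5 stuck-at-0: output 0 ✗
  G5 stuck-at-1: output 1 ✓
Consistent faults: {G1 stuck-at-1, G4 stuck-at-0, G5 stuck-at-1} — 3 in all.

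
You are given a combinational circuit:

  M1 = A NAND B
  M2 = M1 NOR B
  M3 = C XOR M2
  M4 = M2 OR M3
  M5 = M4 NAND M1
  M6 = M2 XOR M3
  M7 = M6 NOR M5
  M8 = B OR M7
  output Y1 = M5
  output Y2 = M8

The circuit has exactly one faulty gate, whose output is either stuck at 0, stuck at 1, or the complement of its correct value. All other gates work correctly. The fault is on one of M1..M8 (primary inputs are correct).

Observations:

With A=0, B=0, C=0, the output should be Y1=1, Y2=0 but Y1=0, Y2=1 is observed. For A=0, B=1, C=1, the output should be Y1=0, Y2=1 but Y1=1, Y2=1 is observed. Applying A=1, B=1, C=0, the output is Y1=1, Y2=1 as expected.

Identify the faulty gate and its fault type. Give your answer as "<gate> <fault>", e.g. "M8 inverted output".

M4 inverted output

Fault-free values for test 1 (A=0, B=0, C=0): M1=1, M2=0, M3=0, M4=0, M5=1, M6=0, M7=0, M8=0, giving Y1=1, Y2=0. Observed Y1=0, Y2=1.
Test 1: faults giving observed Y1=0, Y2=1 are {M2 stuck-at-1, M2 inverted output, M4 stuck-at-1, M4 inverted output, M5 stuck-at-0, M5 inverted output}.
Test 2 (A=0, B=1, C=1): fault-free M1=1, M2=0, M3=1, M4=1, M5=0, M6=1, M7=0, M8=1 → Y1=0, Y2=1; observed Y1=1, Y2=1. Eliminates M2 stuck-at-1, M2 inverted output, M4 stuck-at-1, M5 stuck-at-0.
Test 3 (A=1, B=1, C=0): fault-free M1=0, M2=0, M3=0, M4=0, M5=1, M6=0, M7=0, M8=1 → Y1=1, Y2=1; observed Y1=1, Y2=1. Eliminates M5 inverted output.
Only M4 inverted output is consistent with every test.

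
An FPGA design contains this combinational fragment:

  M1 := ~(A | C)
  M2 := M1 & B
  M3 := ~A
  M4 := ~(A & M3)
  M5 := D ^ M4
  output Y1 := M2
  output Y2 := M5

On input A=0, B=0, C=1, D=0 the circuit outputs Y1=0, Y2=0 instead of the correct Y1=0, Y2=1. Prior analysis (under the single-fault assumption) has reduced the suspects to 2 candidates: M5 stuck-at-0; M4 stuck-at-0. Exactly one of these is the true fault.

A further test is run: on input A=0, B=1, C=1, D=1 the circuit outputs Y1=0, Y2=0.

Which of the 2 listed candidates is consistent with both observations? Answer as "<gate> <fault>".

Evaluate each candidate on input A=0, B=1, C=1, D=1:
  M5 stuck-at-0: M1=0, M2=0, M3=1, M4=1, M5=0 [stuck-at-0] → Y1=0, Y2=0 — matches
  M4 stuck-at-0: M1=0, M2=0, M3=1, M4=0 [stuck-at-0], M5=1 → Y1=0, Y2=1 — eliminated
Only M5 stuck-at-0 reproduces the observed Y1=0, Y2=0.

M5 stuck-at-0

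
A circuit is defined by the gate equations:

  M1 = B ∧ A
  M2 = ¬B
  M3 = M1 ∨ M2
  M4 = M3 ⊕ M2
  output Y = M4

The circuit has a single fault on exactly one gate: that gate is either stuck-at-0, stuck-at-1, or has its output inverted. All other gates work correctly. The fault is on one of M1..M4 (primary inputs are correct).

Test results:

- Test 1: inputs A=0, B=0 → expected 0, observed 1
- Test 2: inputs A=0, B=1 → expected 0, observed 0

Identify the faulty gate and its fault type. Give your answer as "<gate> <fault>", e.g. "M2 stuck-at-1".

Fault-free values for test 1 (A=0, B=0): M1=0, M2=1, M3=1, M4=0, giving Y=0. Observed 1.
Test 1: faults giving observed 1 are {M3 stuck-at-0, M3 inverted output, M4 stuck-at-1, M4 inverted output}.
Test 2 (A=0, B=1): fault-free M1=0, M2=0, M3=0, M4=0 → 0; observed 0. Eliminates M3 inverted output, M4 stuck-at-1, M4 inverted output.
Only M3 stuck-at-0 is consistent with every test.

M3 stuck-at-0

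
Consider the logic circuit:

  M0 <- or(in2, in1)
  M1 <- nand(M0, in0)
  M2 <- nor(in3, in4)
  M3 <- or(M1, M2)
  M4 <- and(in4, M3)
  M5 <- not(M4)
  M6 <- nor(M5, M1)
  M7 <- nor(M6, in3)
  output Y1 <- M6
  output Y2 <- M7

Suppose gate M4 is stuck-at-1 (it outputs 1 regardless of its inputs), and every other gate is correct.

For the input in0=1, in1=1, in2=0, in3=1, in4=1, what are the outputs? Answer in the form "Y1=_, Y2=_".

Propagate with M4 forced: M0=1, M1=0, M2=0, M3=0, M4=1 [stuck-at-1], M5=0, M6=1, M7=0.
So the outputs are Y1=1, Y2=0. (Without the fault they would be Y1=0, Y2=0.)

Y1=1, Y2=0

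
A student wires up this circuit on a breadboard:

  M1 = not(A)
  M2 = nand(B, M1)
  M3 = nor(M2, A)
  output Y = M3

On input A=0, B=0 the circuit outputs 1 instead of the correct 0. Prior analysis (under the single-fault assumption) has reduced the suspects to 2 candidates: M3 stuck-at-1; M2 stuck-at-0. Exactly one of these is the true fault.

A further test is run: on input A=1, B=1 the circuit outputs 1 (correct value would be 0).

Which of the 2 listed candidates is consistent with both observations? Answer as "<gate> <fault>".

Evaluate each candidate on input A=1, B=1:
  M3 stuck-at-1: M1=0, M2=1, M3=1 [stuck-at-1] → 1 — matches
  M2 stuck-at-0: M1=0, M2=0 [stuck-at-0], M3=0 → 0 — eliminated
Only M3 stuck-at-1 reproduces the observed 1.

M3 stuck-at-1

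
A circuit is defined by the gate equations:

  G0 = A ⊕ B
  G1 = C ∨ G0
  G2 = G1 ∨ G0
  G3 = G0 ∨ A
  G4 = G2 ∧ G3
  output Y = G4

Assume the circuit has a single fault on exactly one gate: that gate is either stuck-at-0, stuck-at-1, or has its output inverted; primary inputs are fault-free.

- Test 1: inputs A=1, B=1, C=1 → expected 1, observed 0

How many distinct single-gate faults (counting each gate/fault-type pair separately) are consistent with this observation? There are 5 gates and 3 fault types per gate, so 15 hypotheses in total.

Fault-free: G0=0, G1=1, G2=1, G3=1, G4=1 → 1. Observed 0.
  G0: none of the 3 fault types match ✗
  G1: stuck-at-0, inverted output ✓; others ✗
  G2: stuck-at-0, inverted output ✓; others ✗
  G3: stuck-at-0, inverted output ✓; others ✗
  G4: stuck-at-0, inverted output ✓; others ✗
Consistent faults: {G1 stuck-at-0, G1 inverted output, G2 stuck-at-0, G2 inverted output, G3 stuck-at-0, G3 inverted output, G4 stuck-at-0, G4 inverted output} — 8 in all.

8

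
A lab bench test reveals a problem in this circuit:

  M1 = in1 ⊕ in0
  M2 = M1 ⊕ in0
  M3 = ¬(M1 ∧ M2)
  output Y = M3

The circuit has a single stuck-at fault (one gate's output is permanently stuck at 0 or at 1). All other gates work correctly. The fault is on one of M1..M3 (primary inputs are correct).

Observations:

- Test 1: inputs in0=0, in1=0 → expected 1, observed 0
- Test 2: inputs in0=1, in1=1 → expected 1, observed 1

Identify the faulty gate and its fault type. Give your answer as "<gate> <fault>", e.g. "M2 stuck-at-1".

M1 stuck-at-1

Fault-free values for test 1 (in0=0, in1=0): M1=0, M2=0, M3=1, giving Y=1. Observed 0.
Test 1: faults giving observed 0 are {M1 stuck-at-1, M3 stuck-at-0}.
Test 2 (in0=1, in1=1): fault-free M1=0, M2=1, M3=1 → 1; observed 1. Eliminates M3 stuck-at-0.
Only M1 stuck-at-1 is consistent with every test.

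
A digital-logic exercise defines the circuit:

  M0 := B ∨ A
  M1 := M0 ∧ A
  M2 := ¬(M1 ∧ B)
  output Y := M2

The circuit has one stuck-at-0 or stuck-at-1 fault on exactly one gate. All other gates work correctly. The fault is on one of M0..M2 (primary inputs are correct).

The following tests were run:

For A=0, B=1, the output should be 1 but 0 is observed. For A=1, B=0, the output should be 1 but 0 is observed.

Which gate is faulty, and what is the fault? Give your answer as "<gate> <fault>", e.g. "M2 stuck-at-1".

Fault-free values for test 1 (A=0, B=1): M0=1, M1=0, M2=1, giving Y=1. Observed 0.
Test 1: faults giving observed 0 are {M1 stuck-at-1, M2 stuck-at-0}.
Test 2 (A=1, B=0): fault-free M0=1, M1=1, M2=1 → 1; observed 0. Eliminates M1 stuck-at-1.
Only M2 stuck-at-0 is consistent with every test.

M2 stuck-at-0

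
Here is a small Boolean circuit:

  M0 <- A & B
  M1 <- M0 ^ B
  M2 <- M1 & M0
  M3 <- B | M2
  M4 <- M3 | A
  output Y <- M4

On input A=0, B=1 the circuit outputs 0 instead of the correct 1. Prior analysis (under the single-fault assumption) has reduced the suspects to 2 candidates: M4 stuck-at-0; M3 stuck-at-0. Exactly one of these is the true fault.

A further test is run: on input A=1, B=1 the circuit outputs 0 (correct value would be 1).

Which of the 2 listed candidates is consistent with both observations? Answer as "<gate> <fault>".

M4 stuck-at-0

Evaluate each candidate on input A=1, B=1:
  M4 stuck-at-0: M0=1, M1=0, M2=0, M3=1, M4=0 [stuck-at-0] → 0 — matches
  M3 stuck-at-0: M0=1, M1=0, M2=0, M3=0 [stuck-at-0], M4=1 → 1 — eliminated
Only M4 stuck-at-0 reproduces the observed 0.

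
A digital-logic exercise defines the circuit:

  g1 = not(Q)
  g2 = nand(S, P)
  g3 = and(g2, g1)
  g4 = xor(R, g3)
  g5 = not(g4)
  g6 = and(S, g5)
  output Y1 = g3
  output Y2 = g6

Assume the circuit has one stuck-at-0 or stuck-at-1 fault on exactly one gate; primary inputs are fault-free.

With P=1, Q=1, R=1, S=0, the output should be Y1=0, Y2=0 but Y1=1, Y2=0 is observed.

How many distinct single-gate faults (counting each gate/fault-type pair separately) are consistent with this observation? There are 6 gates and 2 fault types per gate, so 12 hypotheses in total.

2

Fault-free: g1=0, g2=1, g3=0, g4=1, g5=0, g6=0 → Y1=0, Y2=0. Observed Y1=1, Y2=0.
  g1 stuck-at-0: output Y1=0, Y2=0 ✗
  g1 stuck-at-1: output Y1=1, Y2=0 ✓
  g2 stuck-at-0: output Y1=0, Y2=0 ✗
  g2 stuck-at-1: output Y1=0, Y2=0 ✗
  g3 stuck-at-0: output Y1=0, Y2=0 ✗
  g3 stuck-at-1: output Y1=1, Y2=0 ✓
  g4 stuck-at-0: output Y1=0, Y2=0 ✗
  g4 stuck-at-1: output Y1=0, Y2=0 ✗
  g5 stuck-at-0: output Y1=0, Y2=0 ✗
  g5 stuck-at-1: output Y1=0, Y2=0 ✗
  g6 stuck-at-0: output Y1=0, Y2=0 ✗
  g6 stuck-at-1: output Y1=0, Y2=1 ✗
Consistent faults: {g1 stuck-at-1, g3 stuck-at-1} — 2 in all.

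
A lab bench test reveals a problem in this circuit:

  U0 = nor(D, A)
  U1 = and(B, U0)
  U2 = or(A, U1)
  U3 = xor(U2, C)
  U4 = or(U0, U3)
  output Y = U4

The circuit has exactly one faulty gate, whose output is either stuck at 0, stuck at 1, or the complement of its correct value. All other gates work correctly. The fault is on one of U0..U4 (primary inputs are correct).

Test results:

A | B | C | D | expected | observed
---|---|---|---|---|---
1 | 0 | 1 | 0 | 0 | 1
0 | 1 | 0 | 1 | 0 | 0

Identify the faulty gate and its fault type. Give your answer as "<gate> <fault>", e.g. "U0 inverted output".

U2 stuck-at-0

Fault-free values for test 1 (A=1, B=0, C=1, D=0): U0=0, U1=0, U2=1, U3=0, U4=0, giving Y=0. Observed 1.
Test 1: faults giving observed 1 are {U0 stuck-at-1, U0 inverted output, U2 stuck-at-0, U2 inverted output, U3 stuck-at-1, U3 inverted output, U4 stuck-at-1, U4 inverted output}.
Test 2 (A=0, B=1, C=0, D=1): fault-free U0=0, U1=0, U2=0, U3=0, U4=0 → 0; observed 0. Eliminates U0 stuck-at-1, U0 inverted output, U2 inverted output, U3 stuck-at-1, U3 inverted output, U4 stuck-at-1, U4 inverted output.
Only U2 stuck-at-0 is consistent with every test.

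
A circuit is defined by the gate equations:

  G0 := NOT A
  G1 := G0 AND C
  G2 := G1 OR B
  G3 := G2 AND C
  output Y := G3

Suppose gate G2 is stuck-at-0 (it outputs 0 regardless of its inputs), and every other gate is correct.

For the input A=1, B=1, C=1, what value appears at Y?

0

Propagate with G2 forced: G0=0, G1=0, G2=0 [stuck-at-0], G3=0.
So Y = 0. (Without the fault it would be 1.)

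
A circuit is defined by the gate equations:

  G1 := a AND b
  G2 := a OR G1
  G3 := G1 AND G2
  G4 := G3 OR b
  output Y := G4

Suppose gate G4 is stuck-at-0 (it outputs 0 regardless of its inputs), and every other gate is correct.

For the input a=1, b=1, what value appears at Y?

Propagate with G4 forced: G1=1, G2=1, G3=1, G4=0 [stuck-at-0].
So Y = 0. (Without the fault it would be 1.)

0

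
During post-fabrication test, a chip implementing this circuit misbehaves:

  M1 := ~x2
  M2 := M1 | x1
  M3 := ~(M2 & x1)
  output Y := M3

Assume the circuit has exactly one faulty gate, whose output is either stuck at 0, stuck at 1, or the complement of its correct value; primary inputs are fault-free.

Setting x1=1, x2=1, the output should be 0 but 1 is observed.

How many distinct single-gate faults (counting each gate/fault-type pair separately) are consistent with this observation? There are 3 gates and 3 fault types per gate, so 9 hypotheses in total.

4

Fault-free: M1=0, M2=1, M3=0 → 0. Observed 1.
  M1 stuck-at-0: output 0 ✗
  M1 stuck-at-1: output 0 ✗
  M1 inverted output: output 0 ✗
  M2 stuck-at-0: output 1 ✓
  M2 stuck-at-1: output 0 ✗
  M2 inverted output: output 1 ✓
  M3 stuck-at-0: output 0 ✗
  M3 stuck-at-1: output 1 ✓
  M3 inverted output: output 1 ✓
Consistent faults: {M2 stuck-at-0, M2 inverted output, M3 stuck-at-1, M3 inverted output} — 4 in all.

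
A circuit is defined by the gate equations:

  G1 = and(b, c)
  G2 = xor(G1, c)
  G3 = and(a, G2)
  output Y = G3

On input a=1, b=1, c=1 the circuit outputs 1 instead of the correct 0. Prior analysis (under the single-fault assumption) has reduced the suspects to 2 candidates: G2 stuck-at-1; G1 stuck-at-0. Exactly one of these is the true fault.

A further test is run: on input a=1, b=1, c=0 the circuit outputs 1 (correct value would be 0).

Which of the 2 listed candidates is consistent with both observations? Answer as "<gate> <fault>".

Evaluate each candidate on input a=1, b=1, c=0:
  G2 stuck-at-1: G1=0, G2=1 [stuck-at-1], G3=1 → 1 — matches
  G1 stuck-at-0: G1=0 [stuck-at-0], G2=0, G3=0 → 0 — eliminated
Only G2 stuck-at-1 reproduces the observed 1.

G2 stuck-at-1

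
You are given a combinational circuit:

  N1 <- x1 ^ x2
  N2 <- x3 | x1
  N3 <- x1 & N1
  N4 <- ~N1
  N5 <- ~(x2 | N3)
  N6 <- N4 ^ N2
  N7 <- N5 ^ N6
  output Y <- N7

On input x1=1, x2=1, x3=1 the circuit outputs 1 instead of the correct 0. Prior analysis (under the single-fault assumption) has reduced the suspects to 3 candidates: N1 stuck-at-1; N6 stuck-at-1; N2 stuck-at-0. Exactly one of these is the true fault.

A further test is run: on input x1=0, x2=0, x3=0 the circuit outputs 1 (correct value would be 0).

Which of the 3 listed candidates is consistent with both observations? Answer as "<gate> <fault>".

Evaluate each candidate on input x1=0, x2=0, x3=0:
  N1 stuck-at-1: N1=1 [stuck-at-1], N2=0, N3=0, N4=0, N5=1, N6=0, N7=1 → 1 — matches
  N6 stuck-at-1: N1=0, N2=0, N3=0, N4=1, N5=1, N6=1 [stuck-at-1], N7=0 → 0 — eliminated
  N2 stuck-at-0: N1=0, N2=0 [stuck-at-0], N3=0, N4=1, N5=1, N6=1, N7=0 → 0 — eliminated
Only N1 stuck-at-1 reproduces the observed 1.

N1 stuck-at-1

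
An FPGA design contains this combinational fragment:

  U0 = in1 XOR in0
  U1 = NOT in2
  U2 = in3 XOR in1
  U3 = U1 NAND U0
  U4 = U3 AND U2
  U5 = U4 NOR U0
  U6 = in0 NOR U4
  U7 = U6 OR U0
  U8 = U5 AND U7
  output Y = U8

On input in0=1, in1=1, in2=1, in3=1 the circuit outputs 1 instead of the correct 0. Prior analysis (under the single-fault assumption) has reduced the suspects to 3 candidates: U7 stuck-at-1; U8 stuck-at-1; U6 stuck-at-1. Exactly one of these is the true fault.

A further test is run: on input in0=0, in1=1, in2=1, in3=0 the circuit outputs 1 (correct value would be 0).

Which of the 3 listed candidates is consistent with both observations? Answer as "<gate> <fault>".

U8 stuck-at-1

Evaluate each candidate on input in0=0, in1=1, in2=1, in3=0:
  U7 stuck-at-1: U0=1, U1=0, U2=1, U3=1, U4=1, U5=0, U6=0, U7=1 [stuck-at-1], U8=0 → 0 — eliminated
  U8 stuck-at-1: U0=1, U1=0, U2=1, U3=1, U4=1, U5=0, U6=0, U7=1, U8=1 [stuck-at-1] → 1 — matches
  U6 stuck-at-1: U0=1, U1=0, U2=1, U3=1, U4=1, U5=0, U6=1 [stuck-at-1], U7=1, U8=0 → 0 — eliminated
Only U8 stuck-at-1 reproduces the observed 1.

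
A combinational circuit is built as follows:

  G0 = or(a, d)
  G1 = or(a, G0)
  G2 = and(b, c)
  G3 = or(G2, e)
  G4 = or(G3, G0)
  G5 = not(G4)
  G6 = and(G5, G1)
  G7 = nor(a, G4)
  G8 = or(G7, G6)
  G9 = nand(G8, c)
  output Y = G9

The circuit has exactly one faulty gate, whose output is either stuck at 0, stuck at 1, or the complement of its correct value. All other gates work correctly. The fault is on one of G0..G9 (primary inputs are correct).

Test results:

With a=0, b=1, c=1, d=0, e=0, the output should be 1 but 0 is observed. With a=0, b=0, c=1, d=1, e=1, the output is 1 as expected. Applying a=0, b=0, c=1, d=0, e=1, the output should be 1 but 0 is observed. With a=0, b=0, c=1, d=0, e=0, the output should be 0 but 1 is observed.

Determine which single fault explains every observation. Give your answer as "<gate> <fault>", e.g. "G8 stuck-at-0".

G3 inverted output

Fault-free values for test 1 (a=0, b=1, c=1, d=0, e=0): G0=0, G1=0, G2=1, G3=1, G4=1, G5=0, G6=0, G7=0, G8=0, G9=1, giving Y=1. Observed 0.
Test 1: faults giving observed 0 are {G2 stuck-at-0, G2 inverted output, G3 stuck-at-0, G3 inverted output, G4 stuck-at-0, G4 inverted output, G6 stuck-at-1, G6 inverted output, G7 stuck-at-1, G7 inverted output, G8 stuck-at-1, G8 inverted output, G9 stuck-at-0, G9 inverted output}.
Test 2 (a=0, b=0, c=1, d=1, e=1): fault-free G0=1, G1=1, G2=0, G3=1, G4=1, G5=0, G6=0, G7=0, G8=0, G9=1 → 1; observed 1. Eliminates G4 stuck-at-0, G4 inverted output, G6 stuck-at-1, G6 inverted output, G7 stuck-at-1, G7 inverted output, G8 stuck-at-1, G8 inverted output, G9 stuck-at-0, G9 inverted output.
Test 3 (a=0, b=0, c=1, d=0, e=1): fault-free G0=0, G1=0, G2=0, G3=1, G4=1, G5=0, G6=0, G7=0, G8=0, G9=1 → 1; observed 0. Eliminates G2 stuck-at-0, G2 inverted output.
Test 4 (a=0, b=0, c=1, d=0, e=0): fault-free G0=0, G1=0, G2=0, G3=0, G4=0, G5=1, G6=0, G7=1, G8=1, G9=0 → 0; observed 1. Eliminates G3 stuck-at-0.
Only G3 inverted output is consistent with every test.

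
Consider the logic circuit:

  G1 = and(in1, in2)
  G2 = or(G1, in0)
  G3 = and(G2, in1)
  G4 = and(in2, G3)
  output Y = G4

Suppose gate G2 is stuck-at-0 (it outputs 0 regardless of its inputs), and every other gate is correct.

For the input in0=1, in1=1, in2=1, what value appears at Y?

Propagate with G2 forced: G1=1, G2=0 [stuck-at-0], G3=0, G4=0.
So Y = 0. (Without the fault it would be 1.)

0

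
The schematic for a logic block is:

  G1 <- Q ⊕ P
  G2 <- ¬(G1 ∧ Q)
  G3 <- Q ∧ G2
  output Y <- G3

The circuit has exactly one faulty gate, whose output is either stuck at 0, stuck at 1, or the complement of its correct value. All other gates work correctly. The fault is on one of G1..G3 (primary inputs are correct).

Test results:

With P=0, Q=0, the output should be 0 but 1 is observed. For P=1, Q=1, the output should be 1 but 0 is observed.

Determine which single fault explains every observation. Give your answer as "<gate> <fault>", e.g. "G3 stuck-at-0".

Fault-free values for test 1 (P=0, Q=0): G1=0, G2=1, G3=0, giving Y=0. Observed 1.
Test 1: faults giving observed 1 are {G3 stuck-at-1, G3 inverted output}.
Test 2 (P=1, Q=1): fault-free G1=0, G2=1, G3=1 → 1; observed 0. Eliminates G3 stuck-at-1.
Only G3 inverted output is consistent with every test.

G3 inverted output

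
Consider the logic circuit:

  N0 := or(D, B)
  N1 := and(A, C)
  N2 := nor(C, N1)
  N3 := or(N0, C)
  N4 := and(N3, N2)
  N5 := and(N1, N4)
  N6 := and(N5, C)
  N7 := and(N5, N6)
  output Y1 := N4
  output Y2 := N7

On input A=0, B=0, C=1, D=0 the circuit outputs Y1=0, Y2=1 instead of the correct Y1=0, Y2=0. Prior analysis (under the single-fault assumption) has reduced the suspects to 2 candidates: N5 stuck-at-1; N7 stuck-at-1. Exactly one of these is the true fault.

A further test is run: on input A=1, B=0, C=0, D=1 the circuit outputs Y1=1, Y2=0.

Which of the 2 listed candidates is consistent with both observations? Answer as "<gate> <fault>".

N5 stuck-at-1

Evaluate each candidate on input A=1, B=0, C=0, D=1:
  N5 stuck-at-1: N0=1, N1=0, N2=1, N3=1, N4=1, N5=1 [stuck-at-1], N6=0, N7=0 → Y1=1, Y2=0 — matches
  N7 stuck-at-1: N0=1, N1=0, N2=1, N3=1, N4=1, N5=0, N6=0, N7=1 [stuck-at-1] → Y1=1, Y2=1 — eliminated
Only N5 stuck-at-1 reproduces the observed Y1=1, Y2=0.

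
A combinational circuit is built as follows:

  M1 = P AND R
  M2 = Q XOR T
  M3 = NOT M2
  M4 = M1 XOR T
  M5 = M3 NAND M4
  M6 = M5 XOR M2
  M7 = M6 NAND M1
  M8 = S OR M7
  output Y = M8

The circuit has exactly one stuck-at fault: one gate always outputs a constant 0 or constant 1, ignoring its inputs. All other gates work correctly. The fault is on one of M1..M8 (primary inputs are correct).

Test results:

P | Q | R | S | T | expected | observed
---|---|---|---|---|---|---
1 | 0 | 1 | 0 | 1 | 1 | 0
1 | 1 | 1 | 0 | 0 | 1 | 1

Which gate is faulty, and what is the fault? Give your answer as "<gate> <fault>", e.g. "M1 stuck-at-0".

M2 stuck-at-0

Fault-free values for test 1 (P=1, Q=0, R=1, S=0, T=1): M1=1, M2=1, M3=0, M4=0, M5=1, M6=0, M7=1, M8=1, giving Y=1. Observed 0.
Test 1: faults giving observed 0 are {M2 stuck-at-0, M5 stuck-at-0, M6 stuck-at-1, M7 stuck-at-0, M8 stuck-at-0}.
Test 2 (P=1, Q=1, R=1, S=0, T=0): fault-free M1=1, M2=1, M3=0, M4=1, M5=1, M6=0, M7=1, M8=1 → 1; observed 1. Eliminates M5 stuck-at-0, M6 stuck-at-1, M7 stuck-at-0, M8 stuck-at-0.
Only M2 stuck-at-0 is consistent with every test.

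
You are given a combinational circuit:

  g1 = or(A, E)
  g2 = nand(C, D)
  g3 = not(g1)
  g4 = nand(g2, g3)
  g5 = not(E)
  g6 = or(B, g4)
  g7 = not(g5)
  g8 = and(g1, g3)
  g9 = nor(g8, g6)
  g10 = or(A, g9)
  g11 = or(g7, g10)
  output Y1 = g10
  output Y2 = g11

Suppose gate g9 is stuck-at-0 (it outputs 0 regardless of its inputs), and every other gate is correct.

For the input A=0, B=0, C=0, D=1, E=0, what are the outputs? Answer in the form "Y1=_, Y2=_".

Propagate with g9 forced: g1=0, g2=1, g3=1, g4=0, g5=1, g6=0, g7=0, g8=0, g9=0 [stuck-at-0], g10=0, g11=0.
So the outputs are Y1=0, Y2=0. (Without the fault they would be Y1=1, Y2=1.)

Y1=0, Y2=0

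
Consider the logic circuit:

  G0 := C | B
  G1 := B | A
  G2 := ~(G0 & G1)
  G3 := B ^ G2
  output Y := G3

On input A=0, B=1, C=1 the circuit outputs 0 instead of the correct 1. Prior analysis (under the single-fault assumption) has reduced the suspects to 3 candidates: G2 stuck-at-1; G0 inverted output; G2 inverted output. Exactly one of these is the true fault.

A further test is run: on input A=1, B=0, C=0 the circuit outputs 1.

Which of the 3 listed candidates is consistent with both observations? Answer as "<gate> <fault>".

Evaluate each candidate on input A=1, B=0, C=0:
  G2 stuck-at-1: G0=0, G1=1, G2=1 [stuck-at-1], G3=1 → 1 — matches
  G0 inverted output: G0=1 [inverted output], G1=1, G2=0, G3=0 → 0 — eliminated
  G2 inverted output: G0=0, G1=1, G2=0 [inverted output], G3=0 → 0 — eliminated
Only G2 stuck-at-1 reproduces the observed 1.

G2 stuck-at-1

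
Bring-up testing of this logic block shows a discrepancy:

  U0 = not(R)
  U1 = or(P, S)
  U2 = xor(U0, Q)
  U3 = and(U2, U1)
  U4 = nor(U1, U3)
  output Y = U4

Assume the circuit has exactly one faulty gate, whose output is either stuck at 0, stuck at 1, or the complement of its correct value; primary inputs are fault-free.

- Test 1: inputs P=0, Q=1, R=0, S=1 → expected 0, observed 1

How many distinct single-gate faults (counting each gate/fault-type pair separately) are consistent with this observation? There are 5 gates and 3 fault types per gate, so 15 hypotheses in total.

4

Fault-free: U0=1, U1=1, U2=0, U3=0, U4=0 → 0. Observed 1.
  U0: none of the 3 fault types match ✗
  U1: stuck-at-0, inverted output ✓; others ✗
  U2: none of the 3 fault types match ✗
  U3: none of the 3 fault types match ✗
  U4: stuck-at-1, inverted output ✓; others ✗
Consistent faults: {U1 stuck-at-0, U1 inverted output, U4 stuck-at-1, U4 inverted output} — 4 in all.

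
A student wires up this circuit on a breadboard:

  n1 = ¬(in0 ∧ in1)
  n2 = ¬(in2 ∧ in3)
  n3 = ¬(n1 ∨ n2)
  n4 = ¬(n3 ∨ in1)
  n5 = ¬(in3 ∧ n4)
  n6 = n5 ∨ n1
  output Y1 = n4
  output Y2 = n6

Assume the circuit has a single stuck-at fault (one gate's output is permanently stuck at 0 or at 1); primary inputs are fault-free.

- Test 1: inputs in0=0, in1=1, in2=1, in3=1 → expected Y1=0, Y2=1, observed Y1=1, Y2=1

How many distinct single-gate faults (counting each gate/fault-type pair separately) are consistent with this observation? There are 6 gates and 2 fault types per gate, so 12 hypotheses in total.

1

Fault-free: n1=1, n2=0, n3=0, n4=0, n5=1, n6=1 → Y1=0, Y2=1. Observed Y1=1, Y2=1.
  n1 stuck-at-0: output Y1=0, Y2=1 ✗
  n1 stuck-at-1: output Y1=0, Y2=1 ✗
  n2 stuck-at-0: output Y1=0, Y2=1 ✗
  n2 stuck-at-1: output Y1=0, Y2=1 ✗
  n3 stuck-at-0: output Y1=0, Y2=1 ✗
  n3 stuck-at-1: output Y1=0, Y2=1 ✗
  n4 stuck-at-0: output Y1=0, Y2=1 ✗
  n4 stuck-at-1: output Y1=1, Y2=1 ✓
  n5 stuck-at-0: output Y1=0, Y2=1 ✗
  n5 stuck-at-1: output Y1=0, Y2=1 ✗
  n6 stuck-at-0: output Y1=0, Y2=0 ✗
  n6 stuck-at-1: output Y1=0, Y2=1 ✗
Consistent faults: {n4 stuck-at-1} — 1 in all.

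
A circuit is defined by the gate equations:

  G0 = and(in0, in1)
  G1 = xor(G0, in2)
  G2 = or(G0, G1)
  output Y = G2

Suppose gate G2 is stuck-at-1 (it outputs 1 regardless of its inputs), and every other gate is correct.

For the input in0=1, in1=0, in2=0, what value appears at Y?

Propagate with G2 forced: G0=0, G1=0, G2=1 [stuck-at-1].
So Y = 1. (Without the fault it would be 0.)

1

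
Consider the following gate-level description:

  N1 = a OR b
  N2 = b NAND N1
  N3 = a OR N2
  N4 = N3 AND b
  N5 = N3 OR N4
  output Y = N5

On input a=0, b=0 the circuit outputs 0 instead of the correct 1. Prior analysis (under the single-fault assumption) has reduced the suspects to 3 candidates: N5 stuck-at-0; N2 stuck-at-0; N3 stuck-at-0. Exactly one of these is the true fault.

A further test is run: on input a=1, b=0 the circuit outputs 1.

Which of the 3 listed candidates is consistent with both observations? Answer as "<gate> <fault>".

Evaluate each candidate on input a=1, b=0:
  N5 stuck-at-0: N1=1, N2=1, N3=1, N4=0, N5=0 [stuck-at-0] → 0 — eliminated
  N2 stuck-at-0: N1=1, N2=0 [stuck-at-0], N3=1, N4=0, N5=1 → 1 — matches
  N3 stuck-at-0: N1=1, N2=1, N3=0 [stuck-at-0], N4=0, N5=0 → 0 — eliminated
Only N2 stuck-at-0 reproduces the observed 1.

N2 stuck-at-0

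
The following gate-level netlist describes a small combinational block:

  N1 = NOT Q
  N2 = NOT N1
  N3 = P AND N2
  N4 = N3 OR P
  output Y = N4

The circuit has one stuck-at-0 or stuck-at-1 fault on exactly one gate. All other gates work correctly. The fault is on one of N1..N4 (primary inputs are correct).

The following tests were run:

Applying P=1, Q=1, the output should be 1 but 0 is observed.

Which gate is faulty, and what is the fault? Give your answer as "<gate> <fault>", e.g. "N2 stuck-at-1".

Fault-free values for test 1 (P=1, Q=1): N1=0, N2=1, N3=1, N4=1, giving Y=1. Observed 0.
Test 1: faults giving observed 0 are {N4 stuck-at-0}.
Only N4 stuck-at-0 is consistent with every test.

N4 stuck-at-0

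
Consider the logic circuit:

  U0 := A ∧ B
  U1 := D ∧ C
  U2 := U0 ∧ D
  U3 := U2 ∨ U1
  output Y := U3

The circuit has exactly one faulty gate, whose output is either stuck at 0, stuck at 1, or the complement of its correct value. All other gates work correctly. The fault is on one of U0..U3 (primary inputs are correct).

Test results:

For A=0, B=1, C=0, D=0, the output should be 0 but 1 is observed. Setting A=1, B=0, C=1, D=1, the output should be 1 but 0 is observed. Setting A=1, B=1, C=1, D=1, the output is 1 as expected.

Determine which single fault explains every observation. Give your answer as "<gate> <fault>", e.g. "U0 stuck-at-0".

Fault-free values for test 1 (A=0, B=1, C=0, D=0): U0=0, U1=0, U2=0, U3=0, giving Y=0. Observed 1.
Test 1: faults giving observed 1 are {U1 stuck-at-1, U1 inverted output, U2 stuck-at-1, U2 inverted output, U3 stuck-at-1, U3 inverted output}.
Test 2 (A=1, B=0, C=1, D=1): fault-free U0=0, U1=1, U2=0, U3=1 → 1; observed 0. Eliminates U1 stuck-at-1, U2 stuck-at-1, U2 inverted output, U3 stuck-at-1.
Test 3 (A=1, B=1, C=1, D=1): fault-free U0=1, U1=1, U2=1, U3=1 → 1; observed 1. Eliminates U3 inverted output.
Only U1 inverted output is consistent with every test.

U1 inverted output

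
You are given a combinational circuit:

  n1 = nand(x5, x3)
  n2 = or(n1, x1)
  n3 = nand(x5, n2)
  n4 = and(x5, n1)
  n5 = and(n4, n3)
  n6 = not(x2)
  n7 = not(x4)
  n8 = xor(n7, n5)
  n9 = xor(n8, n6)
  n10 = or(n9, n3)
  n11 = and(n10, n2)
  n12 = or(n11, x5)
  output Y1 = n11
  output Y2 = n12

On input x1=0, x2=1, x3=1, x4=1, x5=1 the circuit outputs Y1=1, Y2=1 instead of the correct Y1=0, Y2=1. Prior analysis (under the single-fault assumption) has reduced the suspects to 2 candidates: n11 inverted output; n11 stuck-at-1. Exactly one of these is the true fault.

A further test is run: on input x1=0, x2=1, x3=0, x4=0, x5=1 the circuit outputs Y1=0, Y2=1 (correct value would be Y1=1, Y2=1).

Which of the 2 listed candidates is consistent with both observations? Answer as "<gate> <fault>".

n11 inverted output

Evaluate each candidate on input x1=0, x2=1, x3=0, x4=0, x5=1:
  n11 inverted output: n1=1, n2=1, n3=0, n4=1, n5=0, n6=0, n7=1, n8=1, n9=1, n10=1, n11=0 [inverted output], n12=1 → Y1=0, Y2=1 — matches
  n11 stuck-at-1: n1=1, n2=1, n3=0, n4=1, n5=0, n6=0, n7=1, n8=1, n9=1, n10=1, n11=1 [stuck-at-1], n12=1 → Y1=1, Y2=1 — eliminated
Only n11 inverted output reproduces the observed Y1=0, Y2=1.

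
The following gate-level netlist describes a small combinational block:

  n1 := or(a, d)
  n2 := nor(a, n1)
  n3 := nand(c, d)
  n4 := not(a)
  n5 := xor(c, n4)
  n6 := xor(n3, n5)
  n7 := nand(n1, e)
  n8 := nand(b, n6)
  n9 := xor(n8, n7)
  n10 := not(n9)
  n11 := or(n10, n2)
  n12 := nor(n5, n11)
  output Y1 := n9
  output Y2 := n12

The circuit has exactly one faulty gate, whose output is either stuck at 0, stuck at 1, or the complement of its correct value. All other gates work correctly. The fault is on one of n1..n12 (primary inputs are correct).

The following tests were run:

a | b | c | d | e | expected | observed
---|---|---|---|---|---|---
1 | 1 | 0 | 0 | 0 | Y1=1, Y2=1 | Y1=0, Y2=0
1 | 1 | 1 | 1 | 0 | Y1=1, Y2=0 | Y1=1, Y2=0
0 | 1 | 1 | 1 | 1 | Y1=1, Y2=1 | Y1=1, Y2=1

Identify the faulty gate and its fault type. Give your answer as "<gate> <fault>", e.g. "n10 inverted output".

n3 stuck-at-0

Fault-free values for test 1 (a=1, b=1, c=0, d=0, e=0): n1=1, n2=0, n3=1, n4=0, n5=0, n6=1, n7=1, n8=0, n9=1, n10=0, n11=0, n12=1, giving Y1=1, Y2=1. Observed Y1=0, Y2=0.
Test 1: faults giving observed Y1=0, Y2=0 are {n3 stuck-at-0, n3 inverted output, n4 stuck-at-1, n4 inverted output, n5 stuck-at-1, n5 inverted output, n6 stuck-at-0, n6 inverted output, n7 stuck-at-0, n7 inverted output, n8 stuck-at-1, n8 inverted output, n9 stuck-at-0, n9 inverted output}.
Test 2 (a=1, b=1, c=1, d=1, e=0): fault-free n1=1, n2=0, n3=0, n4=0, n5=1, n6=1, n7=1, n8=0, n9=1, n10=0, n11=0, n12=0 → Y1=1, Y2=0; observed Y1=1, Y2=0. Eliminates n3 inverted output, n4 stuck-at-1, n4 inverted output, n5 inverted output, n6 stuck-at-0, n6 inverted output, n7 stuck-at-0, n7 inverted output, n8 stuck-at-1, n8 inverted output, n9 stuck-at-0, n9 inverted output.
Test 3 (a=0, b=1, c=1, d=1, e=1): fault-free n1=1, n2=0, n3=0, n4=1, n5=0, n6=0, n7=0, n8=1, n9=1, n10=0, n11=0, n12=1 → Y1=1, Y2=1; observed Y1=1, Y2=1. Eliminates n5 stuck-at-1.
Only n3 stuck-at-0 is consistent with every test.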